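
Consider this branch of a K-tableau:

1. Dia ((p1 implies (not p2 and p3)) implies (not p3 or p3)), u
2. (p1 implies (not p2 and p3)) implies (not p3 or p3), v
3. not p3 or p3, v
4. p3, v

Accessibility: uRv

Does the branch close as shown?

Not closed

No world carries both an atom and its negation.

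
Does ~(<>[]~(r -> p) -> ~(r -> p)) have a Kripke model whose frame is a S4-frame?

Yes, satisfiable

1. ~(<>[]~(r -> p) -> ~(r -> p)), u
2. <>[]~(r -> p), u
3. r -> p, u
4. p, u
5. []~(r -> p), v
6. ~(r -> p), v
7. r, v
8. ~p, v
Accessibility: uRu, uRv, vRv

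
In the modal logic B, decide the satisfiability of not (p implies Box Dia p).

No, unsatisfiable

1. not (p implies Box Dia p), w0
2. p, w0
3. not Box Dia p, w0
4. not Dia p, w1
5. not p, w0
Accessibility: w0Rw0, w0Rw1, w1Rw0, w1Rw1
Branch closes: p and not p both at w0.
Every branch closes; the branch above is one of them.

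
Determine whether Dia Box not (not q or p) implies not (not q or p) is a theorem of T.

Not valid

Tableau for the negation not (Dia Box not (not q or p) implies not (not q or p)):
1. not (Dia Box not (not q or p) implies not (not q or p)), u
2. Dia Box not (not q or p), u
3. not q or p, u
4. p, u
5. Box not (not q or p), v
6. not (not q or p), v
7. q, v
8. not p, v
Accessibility: uRu, uRv, vRv
The negation has an open branch (countermodel exists).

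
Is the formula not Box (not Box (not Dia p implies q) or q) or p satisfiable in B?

1. not Box (not Box (not Dia p implies q) or q) or p, w0
2. p, w0
Accessibility: w0Rw0

Satisfiable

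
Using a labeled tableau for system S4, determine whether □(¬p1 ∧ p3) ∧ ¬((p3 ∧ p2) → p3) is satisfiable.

Unsatisfiable (every branch closes)

1. □(¬p1 ∧ p3) ∧ ¬((p3 ∧ p2) → p3), 0
2. □(¬p1 ∧ p3), 0
3. ¬((p3 ∧ p2) → p3), 0
4. p3 ∧ p2, 0
5. ¬p3, 0
6. p3, 0
7. p2, 0
Accessibility: 0R0
Branch closes: p3 and ¬p3 both at 0.
(One branch shown.) All branches close.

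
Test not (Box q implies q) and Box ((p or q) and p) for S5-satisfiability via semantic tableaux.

Unsatisfiable (every branch closes)

1. not (Box q implies q) and Box ((p or q) and p), u
2. not (Box q implies q), u
3. Box ((p or q) and p), u
4. Box q, u
5. not q, u
6. (p or q) and p, u
7. p or q, u
8. p, u
9. q, u
Accessibility: uRu
Branch closes: q and not q both at u.
Every branch closes; the branch above is one of them.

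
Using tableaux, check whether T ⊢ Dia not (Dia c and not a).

Invalid (countermodel exists)

Tableau for the negation not Dia not (Dia c and not a):
1. not Dia not (Dia c and not a), w0
2. Dia c and not a, w0
3. Dia c, w0
4. not a, w0
5. c, w1
6. Dia c and not a, w1
7. Dia c, w1
8. not a, w1
9. c, w2
Accessibility: w0Rw0, w0Rw1, w1Rw1, w1Rw2, w2Rw2
The negation has an open branch (countermodel exists).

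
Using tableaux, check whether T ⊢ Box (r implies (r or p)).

Tableau for the negation not Box (r implies (r or p)):
1. not Box (r implies (r or p)), 0
2. not (r implies (r or p)), 1
3. r, 1
4. not (r or p), 1
5. not r, 1
6. not p, 1
Accessibility: 0R0, 0R1, 1R1
Branch closes: r and not r both at 1.
All branches of the negation close; one closing branch shown above.

Valid in T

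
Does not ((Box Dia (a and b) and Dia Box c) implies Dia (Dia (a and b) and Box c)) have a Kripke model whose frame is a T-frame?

Unsatisfiable

1. not ((Box Dia (a and b) and Dia Box c) implies Dia (Dia (a and b) and Box c)), w0
2. Box Dia (a and b) and Dia Box c, w0
3. not Dia (Dia (a and b) and Box c), w0
4. Box Dia (a and b), w0
5. Dia Box c, w0
6. not (Dia (a and b) and Box c), w0
7. Dia (a and b), w0
8. not Box c, w0
9. Box c, w1
10. not (Dia (a and b) and Box c), w1
11. Dia (a and b), w1
12. c, w1
13. not Box c, w1
14. a and b, w2
15. a, w2
16. b, w2
17. not (Dia (a and b) and Box c), w2
18. Dia (a and b), w2
19. not Box c, w2
20. not c, w3
21. not (Dia (a and b) and Box c), w3
22. Dia (a and b), w3
23. not Dia (a and b), w3
24. not (a and b), w3
25. not b, w3
26. a and b, w4
27. a, w4
28. b, w4
29. c, w4
30. not c, w5
31. c, w5
Accessibility: w0Rw0, w0Rw1, w0Rw2, w0Rw3, w1Rw1, w1Rw4, w1Rw5, w2Rw2, w3Rw3, w4Rw4, w5Rw5
Branch closes: c and not c both at w5.
(One branch shown.) All branches close.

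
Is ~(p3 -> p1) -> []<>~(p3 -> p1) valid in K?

Tableau for the negation ~(~(p3 -> p1) -> []<>~(p3 -> p1)):
1. ~(~(p3 -> p1) -> []<>~(p3 -> p1)), w0
2. ~(p3 -> p1), w0
3. ~[]<>~(p3 -> p1), w0
4. p3, w0
5. ~p1, w0
6. ~<>~(p3 -> p1), w1
Accessibility: w0Rw1
The negation has an open branch (countermodel exists).

Not valid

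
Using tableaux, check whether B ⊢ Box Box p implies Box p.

Tableau for the negation not (Box Box p implies Box p):
1. not (Box Box p implies Box p), u
2. Box Box p, u   [neg-implies-rule on 1]
3. not Box p, u   [neg-implies-rule on 1]
4. Box p, u   [Box-rule on 2 via uRu]
5. p, u   [Box-rule on 4 via uRu]
6. not p, v   [neg-Box-rule on 3: fresh world v, uRv]
7. Box p, v   [Box-rule on 2 via uRv]
8. p, v   [Box-rule on 4 via uRv]
Accessibility: uRu, uRv, vRu, vRv
Branch closes: p and not p both at v.
Every branch of the negation's tableau closes; the branch above is one of them.

Valid in B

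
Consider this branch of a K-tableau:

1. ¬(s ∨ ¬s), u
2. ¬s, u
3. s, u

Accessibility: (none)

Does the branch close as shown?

Both s and ¬s appear at u.

Closed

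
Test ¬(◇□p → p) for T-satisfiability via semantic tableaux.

1. ¬(◇□p → p), w0
2. ◇□p, w0
3. ¬p, w0
4. □p, w1
5. p, w1
Accessibility: w0Rw0, w0Rw1, w1Rw1

Satisfiable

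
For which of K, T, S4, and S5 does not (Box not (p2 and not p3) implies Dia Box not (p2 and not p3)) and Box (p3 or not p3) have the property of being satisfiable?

K

T-tableau for the formula:
1. not (Box not (p2 and not p3) implies Dia Box not (p2 and not p3)) and Box (p3 or not p3), 0
2. not (Box not (p2 and not p3) implies Dia Box not (p2 and not p3)), 0
3. Box (p3 or not p3), 0
4. Box not (p2 and not p3), 0
5. not Dia Box not (p2 and not p3), 0
6. p3 or not p3, 0
7. not (p2 and not p3), 0
8. not Box not (p2 and not p3), 0
9. not p3, 0
10. not p2, 0
11. p2 and not p3, 1
12. p2, 1
13. not p3, 1
14. p3 or not p3, 1
15. not (p2 and not p3), 1
16. not Box not (p2 and not p3), 1
17. p3, 1
Accessibility: 0R0, 0R1, 1R1
Branch closes: p3 and not p3 both at 1.
Every branch closes (one shown): unsatisfiable in T, hence also in S4, S5 (every S4/S5-frame is a T-frame).
K-tableau for the formula:
1. not (Box not (p2 and not p3) implies Dia Box not (p2 and not p3)) and Box (p3 or not p3), 0
2. not (Box not (p2 and not p3) implies Dia Box not (p2 and not p3)), 0
3. Box (p3 or not p3), 0
4. Box not (p2 and not p3), 0
5. not Dia Box not (p2 and not p3), 0
Complete open branch: satisfiable in K.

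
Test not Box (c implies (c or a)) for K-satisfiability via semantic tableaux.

1. not Box (c implies (c or a)), 0
2. not (c implies (c or a)), 1
3. c, 1
4. not (c or a), 1
5. not c, 1
6. not a, 1
Accessibility: 0R1
Branch closes: c and not c both at 1.
(One branch shown.) All branches close.

No, unsatisfiable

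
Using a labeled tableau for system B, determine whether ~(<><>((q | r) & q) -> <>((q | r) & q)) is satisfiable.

1. ~(<><>((q | r) & q) -> <>((q | r) & q)), w0
2. <><>((q | r) & q), w0   [~->-rule on 1]
3. ~<>((q | r) & q), w0   [~->-rule on 1]
4. ~((q | r) & q), w0   [~<>-rule on 3 via w0Rw0]
5. ~q, w0   [~&-rule on 4 (branches; this branch)]
6. <>((q | r) & q), w1   [<>-rule on 2: fresh world w1, w0Rw1]
7. ~((q | r) & q), w1   [~<>-rule on 3 via w0Rw1]
8. ~q, w1   [~&-rule on 7 (branches; this branch)]
9. (q | r) & q, w2   [<>-rule on 6: fresh world w2, w1Rw2]
10. q | r, w2   [&-rule on 9]
11. q, w2   [&-rule on 9]
12. r, w2   [|-rule on 10 (branches; this branch)]
Accessibility: w0Rw0, w0Rw1, w1Rw0, w1Rw1, w1Rw2, w2Rw1, w2Rw2

Yes, satisfiable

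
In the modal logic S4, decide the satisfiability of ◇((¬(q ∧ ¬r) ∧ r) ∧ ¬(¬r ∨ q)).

Satisfiable

1. ◇((¬(q ∧ ¬r) ∧ r) ∧ ¬(¬r ∨ q)), 0
2. (¬(q ∧ ¬r) ∧ r) ∧ ¬(¬r ∨ q), 1
3. ¬(q ∧ ¬r) ∧ r, 1
4. ¬(¬r ∨ q), 1
5. ¬(q ∧ ¬r), 1
6. r, 1
7. ¬q, 1
Accessibility: 0R0, 0R1, 1R1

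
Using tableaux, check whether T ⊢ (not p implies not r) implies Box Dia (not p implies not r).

Not valid

Tableau for the negation not ((not p implies not r) implies Box Dia (not p implies not r)):
1. not ((not p implies not r) implies Box Dia (not p implies not r)), u
2. not p implies not r, u
3. not Box Dia (not p implies not r), u
4. not r, u
5. not Dia (not p implies not r), v
6. not (not p implies not r), v
7. not p, v
8. r, v
Accessibility: uRu, uRv, vRv
The negation has an open branch (countermodel exists).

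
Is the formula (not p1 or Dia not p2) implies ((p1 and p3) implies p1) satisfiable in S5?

1. (not p1 or Dia not p2) implies ((p1 and p3) implies p1), u
2. (p1 and p3) implies p1, u   [implies-rule on 1 (branches; this branch)]
3. p1, u   [implies-rule on 2 (branches; this branch)]
Accessibility: uRu

Satisfiable (open branch found)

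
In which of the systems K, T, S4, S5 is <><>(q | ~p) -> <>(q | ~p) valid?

S4, S5

S4-tableau for the negation ~(<><>(q | ~p) -> <>(q | ~p)):
1. ~(<><>(q | ~p) -> <>(q | ~p)), 0
2. <><>(q | ~p), 0   [~->-rule on 1]
3. ~<>(q | ~p), 0   [~->-rule on 1]
4. ~(q | ~p), 0   [~<>-rule on 3 via 0R0]
5. ~q, 0   [~|-rule on 4]
6. p, 0   [~|-rule on 4]
7. <>(q | ~p), 1   [<>-rule on 2: fresh world 1, 0R1]
8. ~(q | ~p), 1   [~<>-rule on 3 via 0R1]
9. ~q, 1   [~|-rule on 8]
10. p, 1   [~|-rule on 8]
11. q | ~p, 2   [<>-rule on 7: fresh world 2, 1R2]
12. ~(q | ~p), 2   [~<>-rule on 3 via 0R2]
13. ~q, 2   [~|-rule on 12]
14. p, 2   [~|-rule on 12]
15. ~p, 2   [|-rule on 11 (branches; this branch)]
Accessibility: 0R0, 0R1, 0R2, 1R1, 1R2, 2R2
Branch closes: p and ~p both at 2.
Every branch closes (one shown): valid in S4, hence also in S5 (every theorem of S4 is a theorem of S5).
T-tableau for the negation ~(<><>(q | ~p) -> <>(q | ~p)):
1. ~(<><>(q | ~p) -> <>(q | ~p)), 0
2. <><>(q | ~p), 0   [~->-rule on 1]
3. ~<>(q | ~p), 0   [~->-rule on 1]
4. ~(q | ~p), 0   [~<>-rule on 3 via 0R0]
5. ~q, 0   [~|-rule on 4]
6. p, 0   [~|-rule on 4]
7. <>(q | ~p), 1   [<>-rule on 2: fresh world 1, 0R1]
8. ~(q | ~p), 1   [~<>-rule on 3 via 0R1]
9. ~q, 1   [~|-rule on 8]
10. p, 1   [~|-rule on 8]
11. q | ~p, 2   [<>-rule on 7: fresh world 2, 1R2]
12. ~p, 2   [|-rule on 11 (branches; this branch)]
Accessibility: 0R0, 0R1, 1R1, 1R2, 2R2
Complete open branch: countermodel on a T-frame, so not valid in T, nor in K (the same frame is also a K-frame).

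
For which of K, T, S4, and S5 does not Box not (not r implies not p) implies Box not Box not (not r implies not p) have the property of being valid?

S5

S4-tableau for the negation not (not Box not (not r implies not p) implies Box not Box not (not r implies not p)):
1. not (not Box not (not r implies not p) implies Box not Box not (not r implies not p)), u
2. not Box not (not r implies not p), u   [neg-implies-rule on 1]
3. not Box not Box not (not r implies not p), u   [neg-implies-rule on 1]
4. not r implies not p, v   [neg-Box-rule on 2: fresh world v, uRv]
5. not p, v   [implies-rule on 4 (branches; this branch)]
6. Box not (not r implies not p), w   [neg-Box-rule on 3: fresh world w, uRw]
7. not (not r implies not p), w   [Box-rule on 6 via wRw]
8. not r, w   [neg-implies-rule on 7]
9. p, w   [neg-implies-rule on 7]
Accessibility: uRu, uRv, uRw, vRv, wRw
Complete open branch: countermodel on an S4-frame, so not valid in S4, nor in K, T (the same frame is also a K-frame and a T-frame).
S5-tableau for the negation not (not Box not (not r implies not p) implies Box not Box not (not r implies not p)):
1. not (not Box not (not r implies not p) implies Box not Box not (not r implies not p)), u
2. not Box not (not r implies not p), u   [neg-implies-rule on 1]
3. not Box not Box not (not r implies not p), u   [neg-implies-rule on 1]
4. not r implies not p, v   [neg-Box-rule on 2: fresh world v, uRv]
5. not p, v   [implies-rule on 4 (branches; this branch)]
6. Box not (not r implies not p), w   [neg-Box-rule on 3: fresh world w, uRw]
7. not (not r implies not p), u   [Box-rule on 6 via wRu]
8. not r, u   [neg-implies-rule on 7]
9. p, u   [neg-implies-rule on 7]
10. not (not r implies not p), v   [Box-rule on 6 via wRv]
11. not r, v   [neg-implies-rule on 10]
12. p, v   [neg-implies-rule on 10]
Accessibility: uRu, uRv, uRw, vRu, vRv, vRw, wRu, wRv, wRw
Branch closes: p and not p both at v.
Every branch closes (one shown): valid in S5.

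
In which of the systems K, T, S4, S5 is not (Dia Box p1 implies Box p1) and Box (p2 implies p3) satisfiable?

S5-tableau for the formula:
1. not (Dia Box p1 implies Box p1) and Box (p2 implies p3), 0
2. not (Dia Box p1 implies Box p1), 0   [and-rule on 1]
3. Box (p2 implies p3), 0   [and-rule on 1]
4. Dia Box p1, 0   [neg-implies-rule on 2]
5. not Box p1, 0   [neg-implies-rule on 2]
6. p2 implies p3, 0   [Box-rule on 3 via 0R0]
7. p3, 0   [implies-rule on 6 (branches; this branch)]
8. Box p1, 1   [Dia-rule on 4: fresh world 1, 0R1]
9. p2 implies p3, 1   [Box-rule on 3 via 0R1]
10. p1, 0   [Box-rule on 8 via 1R0]
11. p1, 1   [Box-rule on 8 via 1R1]
12. p3, 1   [implies-rule on 9 (branches; this branch)]
13. not p1, 2   [neg-Box-rule on 5: fresh world 2, 0R2]
14. p2 implies p3, 2   [Box-rule on 3 via 0R2]
15. p1, 2   [Box-rule on 8 via 1R2]
Accessibility: 0R0, 0R1, 0R2, 1R0, 1R1, 1R2, 2R0, 2R1, 2R2
Branch closes: p1 and not p1 both at 2.
Every branch closes (one shown): unsatisfiable in S5.
S4-tableau for the formula:
1. not (Dia Box p1 implies Box p1) and Box (p2 implies p3), 0
2. not (Dia Box p1 implies Box p1), 0   [and-rule on 1]
3. Box (p2 implies p3), 0   [and-rule on 1]
4. Dia Box p1, 0   [neg-implies-rule on 2]
5. not Box p1, 0   [neg-implies-rule on 2]
6. p2 implies p3, 0   [Box-rule on 3 via 0R0]
7. p3, 0   [implies-rule on 6 (branches; this branch)]
8. Box p1, 1   [Dia-rule on 4: fresh world 1, 0R1]
9. p2 implies p3, 1   [Box-rule on 3 via 0R1]
10. p1, 1   [Box-rule on 8 via 1R1]
11. p3, 1   [implies-rule on 9 (branches; this branch)]
12. not p1, 2   [neg-Box-rule on 5: fresh world 2, 0R2]
13. p2 implies p3, 2   [Box-rule on 3 via 0R2]
14. p3, 2   [implies-rule on 13 (branches; this branch)]
Accessibility: 0R0, 0R1, 0R2, 1R1, 2R2
Complete open branch: satisfiable in S4, hence also in K, T (this S4-model is also a K-model and a T-model).

K, T, S4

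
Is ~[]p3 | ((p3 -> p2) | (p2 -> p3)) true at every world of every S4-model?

Tableau for the negation ~(~[]p3 | ((p3 -> p2) | (p2 -> p3))):
1. ~(~[]p3 | ((p3 -> p2) | (p2 -> p3))), u
2. []p3, u   [~|-rule on 1]
3. ~((p3 -> p2) | (p2 -> p3)), u   [~|-rule on 1]
4. ~(p3 -> p2), u   [~|-rule on 3]
5. ~(p2 -> p3), u   [~|-rule on 3]
6. p3, u   [~->-rule on 4]
7. ~p2, u   [~->-rule on 4]
8. p2, u   [~->-rule on 5]
9. ~p3, u   [~->-rule on 5]
Accessibility: uRu
Branch closes: p2 and ~p2 both at u.
Every branch of the negation's tableau closes; the branch above is one of them.

Valid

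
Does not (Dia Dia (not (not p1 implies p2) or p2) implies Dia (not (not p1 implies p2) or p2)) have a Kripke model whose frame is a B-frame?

1. not (Dia Dia (not (not p1 implies p2) or p2) implies Dia (not (not p1 implies p2) or p2)), w0
2. Dia Dia (not (not p1 implies p2) or p2), w0
3. not Dia (not (not p1 implies p2) or p2), w0
4. not (not (not p1 implies p2) or p2), w0
5. not p1 implies p2, w0
6. not p2, w0
7. p1, w0
8. Dia (not (not p1 implies p2) or p2), w1
9. not (not (not p1 implies p2) or p2), w1
10. not p1 implies p2, w1
11. not p2, w1
12. p1, w1
13. not (not p1 implies p2) or p2, w2
14. p2, w2
Accessibility: w0Rw0, w0Rw1, w1Rw0, w1Rw1, w1Rw2, w2Rw1, w2Rw2

Satisfiable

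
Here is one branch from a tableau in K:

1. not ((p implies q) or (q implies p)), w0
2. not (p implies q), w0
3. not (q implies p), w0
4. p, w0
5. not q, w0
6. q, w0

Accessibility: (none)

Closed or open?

Closed

Both q and not q appear at w0.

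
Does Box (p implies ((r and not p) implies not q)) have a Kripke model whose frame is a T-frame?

Satisfiable

1. Box (p implies ((r and not p) implies not q)), 0
2. p implies ((r and not p) implies not q), 0
3. (r and not p) implies not q, 0
4. not q, 0
Accessibility: 0R0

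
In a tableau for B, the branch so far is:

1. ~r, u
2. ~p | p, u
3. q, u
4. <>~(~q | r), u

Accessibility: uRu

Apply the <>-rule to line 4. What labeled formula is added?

a fresh world v with uRv, and ~(~q | r) at v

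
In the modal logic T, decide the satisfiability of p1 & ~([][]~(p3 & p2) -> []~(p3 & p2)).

1. p1 & ~([][]~(p3 & p2) -> []~(p3 & p2)), w0
2. p1, w0
3. ~([][]~(p3 & p2) -> []~(p3 & p2)), w0
4. [][]~(p3 & p2), w0
5. ~[]~(p3 & p2), w0
6. []~(p3 & p2), w0
7. ~(p3 & p2), w0
8. ~p2, w0
9. p3 & p2, w1
10. p3, w1
11. p2, w1
12. []~(p3 & p2), w1
13. ~(p3 & p2), w1
14. ~p2, w1
Accessibility: w0Rw0, w0Rw1, w1Rw1
Branch closes: p2 and ~p2 both at w1.
All branches of the tableau close; one closing branch shown above.

Unsatisfiable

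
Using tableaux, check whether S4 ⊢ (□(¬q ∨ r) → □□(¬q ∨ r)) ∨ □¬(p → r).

Tableau for the negation ¬((□(¬q ∨ r) → □□(¬q ∨ r)) ∨ □¬(p → r)):
1. ¬((□(¬q ∨ r) → □□(¬q ∨ r)) ∨ □¬(p → r)), 0
2. ¬(□(¬q ∨ r) → □□(¬q ∨ r)), 0   [¬∨-rule on 1]
3. ¬□¬(p → r), 0   [¬∨-rule on 1]
4. □(¬q ∨ r), 0   [¬→-rule on 2]
5. ¬□□(¬q ∨ r), 0   [¬→-rule on 2]
6. ¬q ∨ r, 0   [□-rule on 4 via 0R0]
7. r, 0   [∨-rule on 6 (branches; this branch)]
8. p → r, 1   [¬□-rule on 3: fresh world 1, 0R1]
9. ¬q ∨ r, 1   [□-rule on 4 via 0R1]
10. r, 1   [→-rule on 8 (branches; this branch)]
11. ¬□(¬q ∨ r), 2   [¬□-rule on 5: fresh world 2, 0R2]
12. ¬q ∨ r, 2   [□-rule on 4 via 0R2]
13. r, 2   [∨-rule on 12 (branches; this branch)]
14. ¬(¬q ∨ r), 3   [¬□-rule on 11: fresh world 3, 2R3]
15. q, 3   [¬∨-rule on 14]
16. ¬r, 3   [¬∨-rule on 14]
17. ¬q ∨ r, 3   [□-rule on 4 via 0R3]
18. r, 3   [∨-rule on 17 (branches; this branch)]
Accessibility: 0R0, 0R1, 0R2, 0R3, 1R1, 2R2, 2R3, 3R3
Branch closes: r and ¬r both at 3.
All branches of the negation close; one closing branch shown above.

Yes, valid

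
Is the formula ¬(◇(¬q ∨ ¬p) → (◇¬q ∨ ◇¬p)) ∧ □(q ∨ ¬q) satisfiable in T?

1. ¬(◇(¬q ∨ ¬p) → (◇¬q ∨ ◇¬p)) ∧ □(q ∨ ¬q), 0
2. ¬(◇(¬q ∨ ¬p) → (◇¬q ∨ ◇¬p)), 0
3. □(q ∨ ¬q), 0
4. ◇(¬q ∨ ¬p), 0
5. ¬(◇¬q ∨ ◇¬p), 0
6. ¬◇¬q, 0
7. ¬◇¬p, 0
8. q ∨ ¬q, 0
9. q, 0
10. p, 0
11. ¬q ∨ ¬p, 1
12. q ∨ ¬q, 1
13. q, 1
14. p, 1
15. ¬p, 1
Accessibility: 0R0, 0R1, 1R1
Branch closes: p and ¬p both at 1.
Every branch closes; the branch above is one of them.

Unsatisfiable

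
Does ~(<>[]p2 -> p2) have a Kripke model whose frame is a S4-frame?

Satisfiable (open branch found)

1. ~(<>[]p2 -> p2), w0
2. <>[]p2, w0
3. ~p2, w0
4. []p2, w1
5. p2, w1
Accessibility: w0Rw0, w0Rw1, w1Rw1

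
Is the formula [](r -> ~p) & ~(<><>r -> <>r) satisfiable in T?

1. [](r -> ~p) & ~(<><>r -> <>r), 0
2. [](r -> ~p), 0
3. ~(<><>r -> <>r), 0
4. <><>r, 0
5. ~<>r, 0
6. r -> ~p, 0
7. ~r, 0
8. ~p, 0
9. <>r, 1
10. r -> ~p, 1
11. ~r, 1
12. ~p, 1
13. r, 2
Accessibility: 0R0, 0R1, 1R1, 1R2, 2R2

Satisfiable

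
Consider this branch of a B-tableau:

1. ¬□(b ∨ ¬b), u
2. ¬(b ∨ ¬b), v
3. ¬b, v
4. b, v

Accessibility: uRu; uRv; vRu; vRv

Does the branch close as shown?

Both b and ¬b appear at v.

Closed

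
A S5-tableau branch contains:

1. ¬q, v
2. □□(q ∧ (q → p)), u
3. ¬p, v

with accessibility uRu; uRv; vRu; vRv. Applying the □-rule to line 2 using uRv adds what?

□(q ∧ (q → p)), v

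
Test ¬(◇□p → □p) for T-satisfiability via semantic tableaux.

Satisfiable

1. ¬(◇□p → □p), w0
2. ◇□p, w0   [¬→-rule on 1]
3. ¬□p, w0   [¬→-rule on 1]
4. □p, w1   [◇-rule on 2: fresh world w1, w0Rw1]
5. p, w1   [□-rule on 4 via w1Rw1]
6. ¬p, w2   [¬□-rule on 3: fresh world w2, w0Rw2]
Accessibility: w0Rw0, w0Rw1, w0Rw2, w1Rw1, w2Rw2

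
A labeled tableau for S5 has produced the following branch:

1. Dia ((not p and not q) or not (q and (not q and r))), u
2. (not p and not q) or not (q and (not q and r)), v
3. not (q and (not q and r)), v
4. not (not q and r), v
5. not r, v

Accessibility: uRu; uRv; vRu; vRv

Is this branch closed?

Open

No atom appears with both signs at the same world.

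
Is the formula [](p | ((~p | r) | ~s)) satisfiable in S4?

Satisfiable (open branch found)

1. [](p | ((~p | r) | ~s)), w0
2. p | ((~p | r) | ~s), w0
3. (~p | r) | ~s, w0
4. ~s, w0
Accessibility: w0Rw0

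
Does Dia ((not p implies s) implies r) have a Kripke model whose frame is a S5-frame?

Satisfiable (open branch found)

1. Dia ((not p implies s) implies r), u
2. (not p implies s) implies r, v   [Dia-rule on 1: fresh world v, uRv]
3. r, v   [implies-rule on 2 (branches; this branch)]
Accessibility: uRu, uRv, vRu, vRv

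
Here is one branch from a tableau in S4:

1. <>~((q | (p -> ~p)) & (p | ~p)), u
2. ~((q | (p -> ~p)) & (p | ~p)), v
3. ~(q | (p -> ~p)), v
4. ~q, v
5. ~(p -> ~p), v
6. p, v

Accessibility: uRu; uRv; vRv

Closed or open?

No, open

No atom appears with both signs at the same world.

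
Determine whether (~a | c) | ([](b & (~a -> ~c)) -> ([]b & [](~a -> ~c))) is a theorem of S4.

Yes, valid

Tableau for the negation ~((~a | c) | ([](b & (~a -> ~c)) -> ([]b & [](~a -> ~c)))):
1. ~((~a | c) | ([](b & (~a -> ~c)) -> ([]b & [](~a -> ~c)))), 0
2. ~(~a | c), 0   [~|-rule on 1]
3. ~([](b & (~a -> ~c)) -> ([]b & [](~a -> ~c))), 0   [~|-rule on 1]
4. a, 0   [~|-rule on 2]
5. ~c, 0   [~|-rule on 2]
6. [](b & (~a -> ~c)), 0   [~->-rule on 3]
7. ~([]b & [](~a -> ~c)), 0   [~->-rule on 3]
8. b & (~a -> ~c), 0   [[]-rule on 6 via 0R0]
9. b, 0   [&-rule on 8]
10. ~a -> ~c, 0   [&-rule on 8]
11. ~[](~a -> ~c), 0   [~&-rule on 7 (branches; this branch)]
12. ~(~a -> ~c), 1   [~[]-rule on 11: fresh world 1, 0R1]
13. ~a, 1   [~->-rule on 12]
14. c, 1   [~->-rule on 12]
15. b & (~a -> ~c), 1   [[]-rule on 6 via 0R1]
16. b, 1   [&-rule on 15]
17. ~a -> ~c, 1   [&-rule on 15]
18. ~c, 1   [->-rule on 17 (branches; this branch)]
Accessibility: 0R0, 0R1, 1R1
Branch closes: c and ~c both at 1.
Every branch of the negation's tableau closes; the branch above is one of them.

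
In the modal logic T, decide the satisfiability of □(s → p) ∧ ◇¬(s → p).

1. □(s → p) ∧ ◇¬(s → p), u
2. □(s → p), u   [∧-rule on 1]
3. ◇¬(s → p), u   [∧-rule on 1]
4. s → p, u   [□-rule on 2 via uRu]
5. p, u   [→-rule on 4 (branches; this branch)]
6. ¬(s → p), v   [◇-rule on 3: fresh world v, uRv]
7. s, v   [¬→-rule on 6]
8. ¬p, v   [¬→-rule on 6]
9. s → p, v   [□-rule on 2 via uRv]
10. p, v   [→-rule on 9 (branches; this branch)]
Accessibility: uRu, uRv, vRv
Branch closes: p and ¬p both at v.
Every branch closes; the branch above is one of them.

No, unsatisfiable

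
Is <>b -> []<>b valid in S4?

Tableau for the negation ~(<>b -> []<>b):
1. ~(<>b -> []<>b), w0
2. <>b, w0
3. ~[]<>b, w0
4. b, w1
5. ~<>b, w2
6. ~b, w2
Accessibility: w0Rw0, w0Rw1, w0Rw2, w1Rw1, w2Rw2
The negation has an open branch (countermodel exists).

Not valid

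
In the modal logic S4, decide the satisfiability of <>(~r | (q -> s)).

Satisfiable (open branch found)

1. <>(~r | (q -> s)), u
2. ~r | (q -> s), v
3. q -> s, v
4. s, v
Accessibility: uRu, uRv, vRv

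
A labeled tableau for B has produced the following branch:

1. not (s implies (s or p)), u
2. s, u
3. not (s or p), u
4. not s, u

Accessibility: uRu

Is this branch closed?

Both s and not s appear at u.

Yes, closed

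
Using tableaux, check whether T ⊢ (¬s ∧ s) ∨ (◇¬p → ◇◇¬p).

Tableau for the negation ¬((¬s ∧ s) ∨ (◇¬p → ◇◇¬p)):
1. ¬((¬s ∧ s) ∨ (◇¬p → ◇◇¬p)), u
2. ¬(¬s ∧ s), u   [¬∨-rule on 1]
3. ¬(◇¬p → ◇◇¬p), u   [¬∨-rule on 1]
4. ◇¬p, u   [¬→-rule on 3]
5. ¬◇◇¬p, u   [¬→-rule on 3]
6. ¬◇¬p, u   [¬◇-rule on 5 via uRu]
7. p, u   [¬◇-rule on 6 via uRu]
8. ¬s, u   [¬∧-rule on 2 (branches; this branch)]
9. ¬p, v   [◇-rule on 4: fresh world v, uRv]
10. ¬◇¬p, v   [¬◇-rule on 5 via uRv]
11. p, v   [¬◇-rule on 6 via uRv]
Accessibility: uRu, uRv, vRv
Branch closes: p and ¬p both at v.
Every branch of the negation's tableau closes; the branch above is one of them.

Yes, valid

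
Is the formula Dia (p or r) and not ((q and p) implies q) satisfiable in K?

No, unsatisfiable

1. Dia (p or r) and not ((q and p) implies q), u
2. Dia (p or r), u
3. not ((q and p) implies q), u
4. q and p, u
5. not q, u
6. q, u
7. p, u
Branch closes: q and not q both at u.
(One branch shown.) All branches close.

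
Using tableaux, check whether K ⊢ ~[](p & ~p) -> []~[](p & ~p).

Not valid

Tableau for the negation ~(~[](p & ~p) -> []~[](p & ~p)):
1. ~(~[](p & ~p) -> []~[](p & ~p)), w0
2. ~[](p & ~p), w0   [~->-rule on 1]
3. ~[]~[](p & ~p), w0   [~->-rule on 1]
4. ~(p & ~p), w1   [~[]-rule on 2: fresh world w1, w0Rw1]
5. p, w1   [~&-rule on 4 (branches; this branch)]
6. [](p & ~p), w2   [~[]-rule on 3: fresh world w2, w0Rw2]
Accessibility: w0Rw1, w0Rw2
The negation has an open branch (countermodel exists).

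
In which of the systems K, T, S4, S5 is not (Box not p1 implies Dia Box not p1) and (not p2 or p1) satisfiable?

T-tableau for the formula:
1. not (Box not p1 implies Dia Box not p1) and (not p2 or p1), u
2. not (Box not p1 implies Dia Box not p1), u   [and-rule on 1]
3. not p2 or p1, u   [and-rule on 1]
4. Box not p1, u   [neg-implies-rule on 2]
5. not Dia Box not p1, u   [neg-implies-rule on 2]
6. not p1, u   [Box-rule on 4 via uRu]
7. not Box not p1, u   [neg-Dia-rule on 5 via uRu]
8. not p2, u   [or-rule on 3 (branches; this branch)]
9. p1, v   [neg-Box-rule on 7: fresh world v, uRv]
10. not p1, v   [Box-rule on 4 via uRv]
Accessibility: uRu, uRv, vRv
Branch closes: p1 and not p1 both at v.
Every branch closes (one shown): unsatisfiable in T, hence also in S4, S5 (every S4/S5-frame is a T-frame).
K-tableau for the formula:
1. not (Box not p1 implies Dia Box not p1) and (not p2 or p1), u
2. not (Box not p1 implies Dia Box not p1), u   [and-rule on 1]
3. not p2 or p1, u   [and-rule on 1]
4. Box not p1, u   [neg-implies-rule on 2]
5. not Dia Box not p1, u   [neg-implies-rule on 2]
6. p1, u   [or-rule on 3 (branches; this branch)]
Complete open branch: satisfiable in K.

K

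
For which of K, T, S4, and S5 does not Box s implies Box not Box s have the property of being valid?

S5-tableau for the negation not (not Box s implies Box not Box s):
1. not (not Box s implies Box not Box s), 0
2. not Box s, 0
3. not Box not Box s, 0
4. not s, 1
5. Box s, 2
6. s, 0
7. s, 1
Accessibility: 0R0, 0R1, 0R2, 1R0, 1R1, 1R2, 2R0, 2R1, 2R2
Branch closes: s and not s both at 1.
Every branch closes (one shown): valid in S5.
S4-tableau for the negation not (not Box s implies Box not Box s):
1. not (not Box s implies Box not Box s), 0
2. not Box s, 0
3. not Box not Box s, 0
4. not s, 1
5. Box s, 2
6. s, 2
Accessibility: 0R0, 0R1, 0R2, 1R1, 2R2
Complete open branch: countermodel on an S4-frame, so not valid in S4, nor in K, T (the same frame is also a K-frame and a T-frame).

S5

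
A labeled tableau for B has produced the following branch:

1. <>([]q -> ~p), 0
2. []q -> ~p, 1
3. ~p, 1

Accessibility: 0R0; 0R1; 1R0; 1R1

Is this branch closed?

No world carries both an atom and its negation.

No, open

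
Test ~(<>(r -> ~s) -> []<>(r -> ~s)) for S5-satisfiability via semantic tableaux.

1. ~(<>(r -> ~s) -> []<>(r -> ~s)), w0
2. <>(r -> ~s), w0
3. ~[]<>(r -> ~s), w0
4. r -> ~s, w1
5. ~s, w1
6. ~<>(r -> ~s), w2
7. ~(r -> ~s), w0
8. r, w0
9. s, w0
10. ~(r -> ~s), w1
11. r, w1
12. s, w1
Accessibility: w0Rw0, w0Rw1, w0Rw2, w1Rw0, w1Rw1, w1Rw2, w2Rw0, w2Rw1, w2Rw2
Branch closes: s and ~s both at w1.
All branches of the tableau close; one closing branch shown above.

No, unsatisfiable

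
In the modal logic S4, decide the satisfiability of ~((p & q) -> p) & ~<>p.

Unsatisfiable

1. ~((p & q) -> p) & ~<>p, u
2. ~((p & q) -> p), u
3. ~<>p, u
4. p & q, u
5. ~p, u
6. p, u
7. q, u
Accessibility: uRu
Branch closes: p and ~p both at u.
(One branch shown.) All branches close.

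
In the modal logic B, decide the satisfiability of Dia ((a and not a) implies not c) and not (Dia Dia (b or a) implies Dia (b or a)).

1. Dia ((a and not a) implies not c) and not (Dia Dia (b or a) implies Dia (b or a)), w0
2. Dia ((a and not a) implies not c), w0
3. not (Dia Dia (b or a) implies Dia (b or a)), w0
4. Dia Dia (b or a), w0
5. not Dia (b or a), w0
6. not (b or a), w0
7. not b, w0
8. not a, w0
9. (a and not a) implies not c, w1
10. not (b or a), w1
11. not b, w1
12. not a, w1
13. not c, w1
14. Dia (b or a), w2
15. not (b or a), w2
16. not b, w2
17. not a, w2
18. b or a, w3
19. a, w3
Accessibility: w0Rw0, w0Rw1, w0Rw2, w1Rw0, w1Rw1, w2Rw0, w2Rw2, w2Rw3, w3Rw2, w3Rw3

Yes, satisfiable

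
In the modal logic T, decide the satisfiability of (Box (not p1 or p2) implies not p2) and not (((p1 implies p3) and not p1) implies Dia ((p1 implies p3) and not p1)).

Unsatisfiable (every branch closes)

1. (Box (not p1 or p2) implies not p2) and not (((p1 implies p3) and not p1) implies Dia ((p1 implies p3) and not p1)), w0
2. Box (not p1 or p2) implies not p2, w0
3. not (((p1 implies p3) and not p1) implies Dia ((p1 implies p3) and not p1)), w0
4. (p1 implies p3) and not p1, w0
5. not Dia ((p1 implies p3) and not p1), w0
6. p1 implies p3, w0
7. not p1, w0
8. not ((p1 implies p3) and not p1), w0
9. not p2, w0
10. p3, w0
11. not (p1 implies p3), w0
12. p1, w0
13. not p3, w0
Accessibility: w0Rw0
Branch closes: p1 and not p1 both at w0.
All branches of the tableau close; one closing branch shown above.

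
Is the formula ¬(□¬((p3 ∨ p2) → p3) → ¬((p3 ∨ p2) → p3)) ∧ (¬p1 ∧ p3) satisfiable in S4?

No, unsatisfiable

1. ¬(□¬((p3 ∨ p2) → p3) → ¬((p3 ∨ p2) → p3)) ∧ (¬p1 ∧ p3), u
2. ¬(□¬((p3 ∨ p2) → p3) → ¬((p3 ∨ p2) → p3)), u
3. ¬p1 ∧ p3, u
4. □¬((p3 ∨ p2) → p3), u
5. (p3 ∨ p2) → p3, u
6. ¬p1, u
7. p3, u
8. ¬((p3 ∨ p2) → p3), u
9. p3 ∨ p2, u
10. ¬p3, u
Accessibility: uRu
Branch closes: p3 and ¬p3 both at u.
(One branch shown.) All branches close.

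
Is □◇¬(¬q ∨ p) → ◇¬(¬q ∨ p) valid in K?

Tableau for the negation ¬(□◇¬(¬q ∨ p) → ◇¬(¬q ∨ p)):
1. ¬(□◇¬(¬q ∨ p) → ◇¬(¬q ∨ p)), u
2. □◇¬(¬q ∨ p), u
3. ¬◇¬(¬q ∨ p), u
The negation has an open branch (countermodel exists).

No, not valid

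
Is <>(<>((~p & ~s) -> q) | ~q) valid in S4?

Tableau for the negation ~<>(<>((~p & ~s) -> q) | ~q):
1. ~<>(<>((~p & ~s) -> q) | ~q), 0
2. ~(<>((~p & ~s) -> q) | ~q), 0
3. ~<>((~p & ~s) -> q), 0
4. q, 0
5. ~((~p & ~s) -> q), 0
6. ~p & ~s, 0
7. ~q, 0
Accessibility: 0R0
Branch closes: q and ~q both at 0.
Every branch of the negation's tableau closes; the branch above is one of them.

Yes, valid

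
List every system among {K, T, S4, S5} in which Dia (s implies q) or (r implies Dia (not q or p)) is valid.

T-tableau for the negation not (Dia (s implies q) or (r implies Dia (not q or p))):
1. not (Dia (s implies q) or (r implies Dia (not q or p))), 0
2. not Dia (s implies q), 0   [neg-or-rule on 1]
3. not (r implies Dia (not q or p)), 0   [neg-or-rule on 1]
4. r, 0   [neg-implies-rule on 3]
5. not Dia (not q or p), 0   [neg-implies-rule on 3]
6. not (s implies q), 0   [neg-Dia-rule on 2 via 0R0]
7. s, 0   [neg-implies-rule on 6]
8. not q, 0   [neg-implies-rule on 6]
9. not (not q or p), 0   [neg-Dia-rule on 5 via 0R0]
10. q, 0   [neg-or-rule on 9]
11. not p, 0   [neg-or-rule on 9]
Accessibility: 0R0
Branch closes: q and not q both at 0.
Every branch closes (one shown): valid in T, hence also in S4, S5 (every theorem of T is a theorem of S4 and S5).
K-tableau for the negation not (Dia (s implies q) or (r implies Dia (not q or p))):
1. not (Dia (s implies q) or (r implies Dia (not q or p))), 0
2. not Dia (s implies q), 0   [neg-or-rule on 1]
3. not (r implies Dia (not q or p)), 0   [neg-or-rule on 1]
4. r, 0   [neg-implies-rule on 3]
5. not Dia (not q or p), 0   [neg-implies-rule on 3]
Complete open branch: countermodel on a K-frame, so not valid in K.

T, S4, S5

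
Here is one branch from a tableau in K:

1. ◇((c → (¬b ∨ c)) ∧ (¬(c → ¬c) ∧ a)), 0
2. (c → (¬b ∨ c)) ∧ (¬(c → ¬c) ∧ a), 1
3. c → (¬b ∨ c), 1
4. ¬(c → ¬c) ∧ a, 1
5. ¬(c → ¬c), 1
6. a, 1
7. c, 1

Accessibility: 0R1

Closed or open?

No atom appears with both signs at the same world.

Open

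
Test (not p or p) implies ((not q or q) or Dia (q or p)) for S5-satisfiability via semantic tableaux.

1. (not p or p) implies ((not q or q) or Dia (q or p)), w0
2. (not q or q) or Dia (q or p), w0   [implies-rule on 1 (branches; this branch)]
3. Dia (q or p), w0   [or-rule on 2 (branches; this branch)]
4. q or p, w1   [Dia-rule on 3: fresh world w1, w0Rw1]
5. p, w1   [or-rule on 4 (branches; this branch)]
Accessibility: w0Rw0, w0Rw1, w1Rw0, w1Rw1

Satisfiable (open branch found)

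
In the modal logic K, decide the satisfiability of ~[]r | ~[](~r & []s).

1. ~[]r | ~[](~r & []s), u
2. ~[](~r & []s), u
3. ~(~r & []s), v
4. ~[]s, v
5. ~s, w
Accessibility: uRv, vRw

Satisfiable (open branch found)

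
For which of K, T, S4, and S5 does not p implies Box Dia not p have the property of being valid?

S4-tableau for the negation not (not p implies Box Dia not p):
1. not (not p implies Box Dia not p), w0
2. not p, w0
3. not Box Dia not p, w0
4. not Dia not p, w1
5. p, w1
Accessibility: w0Rw0, w0Rw1, w1Rw1
Complete open branch: countermodel on an S4-frame, so not valid in S4, nor in K, T (the same frame is also a K-frame and a T-frame).
S5-tableau for the negation not (not p implies Box Dia not p):
1. not (not p implies Box Dia not p), w0
2. not p, w0
3. not Box Dia not p, w0
4. not Dia not p, w1
5. p, w0
Accessibility: w0Rw0, w0Rw1, w1Rw0, w1Rw1
Branch closes: p and not p both at w0.
Every branch closes (one shown): valid in S5.

S5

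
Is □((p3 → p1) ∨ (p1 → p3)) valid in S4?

Tableau for the negation ¬□((p3 → p1) ∨ (p1 → p3)):
1. ¬□((p3 → p1) ∨ (p1 → p3)), 0
2. ¬((p3 → p1) ∨ (p1 → p3)), 1
3. ¬(p3 → p1), 1
4. ¬(p1 → p3), 1
5. p3, 1
6. ¬p1, 1
7. p1, 1
8. ¬p3, 1
Accessibility: 0R0, 0R1, 1R1
Branch closes: p1 and ¬p1 both at 1.
All branches of the negation close; one closing branch shown above.

Valid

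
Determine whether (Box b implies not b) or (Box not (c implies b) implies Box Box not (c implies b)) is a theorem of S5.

Tableau for the negation not ((Box b implies not b) or (Box not (c implies b) implies Box Box not (c implies b))):
1. not ((Box b implies not b) or (Box not (c implies b) implies Box Box not (c implies b))), 0
2. not (Box b implies not b), 0   [neg-or-rule on 1]
3. not (Box not (c implies b) implies Box Box not (c implies b)), 0   [neg-or-rule on 1]
4. Box b, 0   [neg-implies-rule on 2]
5. b, 0   [neg-implies-rule on 2]
6. Box not (c implies b), 0   [neg-implies-rule on 3]
7. not Box Box not (c implies b), 0   [neg-implies-rule on 3]
8. not (c implies b), 0   [Box-rule on 6 via 0R0]
9. c, 0   [neg-implies-rule on 8]
10. not b, 0   [neg-implies-rule on 8]
Accessibility: 0R0
Branch closes: b and not b both at 0.
All branches of the negation close; one closing branch shown above.

Valid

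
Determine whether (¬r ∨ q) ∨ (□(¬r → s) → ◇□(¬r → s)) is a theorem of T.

Yes, valid

Tableau for the negation ¬((¬r ∨ q) ∨ (□(¬r → s) → ◇□(¬r → s))):
1. ¬((¬r ∨ q) ∨ (□(¬r → s) → ◇□(¬r → s))), u
2. ¬(¬r ∨ q), u
3. ¬(□(¬r → s) → ◇□(¬r → s)), u
4. r, u
5. ¬q, u
6. □(¬r → s), u
7. ¬◇□(¬r → s), u
8. ¬r → s, u
9. ¬□(¬r → s), u
10. s, u
11. ¬(¬r → s), v
12. ¬r, v
13. ¬s, v
14. ¬r → s, v
15. ¬□(¬r → s), v
16. s, v
Accessibility: uRu, uRv, vRv
Branch closes: s and ¬s both at v.
Every branch of the negation's tableau closes; the branch above is one of them.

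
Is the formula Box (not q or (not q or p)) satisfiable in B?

Satisfiable (open branch found)

1. Box (not q or (not q or p)), 0
2. not q or (not q or p), 0
3. not q or p, 0
4. p, 0
Accessibility: 0R0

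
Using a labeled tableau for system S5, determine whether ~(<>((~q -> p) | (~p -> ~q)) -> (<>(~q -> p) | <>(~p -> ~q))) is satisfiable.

1. ~(<>((~q -> p) | (~p -> ~q)) -> (<>(~q -> p) | <>(~p -> ~q))), w0
2. <>((~q -> p) | (~p -> ~q)), w0   [~->-rule on 1]
3. ~(<>(~q -> p) | <>(~p -> ~q)), w0   [~->-rule on 1]
4. ~<>(~q -> p), w0   [~|-rule on 3]
5. ~<>(~p -> ~q), w0   [~|-rule on 3]
6. ~(~q -> p), w0   [~<>-rule on 4 via w0Rw0]
7. ~q, w0   [~->-rule on 6]
8. ~p, w0   [~->-rule on 6]
9. ~(~p -> ~q), w0   [~<>-rule on 5 via w0Rw0]
10. q, w0   [~->-rule on 9]
Accessibility: w0Rw0
Branch closes: q and ~q both at w0.
(One branch shown.) All branches close.

Unsatisfiable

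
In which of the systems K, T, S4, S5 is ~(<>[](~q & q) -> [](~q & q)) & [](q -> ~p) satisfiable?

K

T-tableau for the formula:
1. ~(<>[](~q & q) -> [](~q & q)) & [](q -> ~p), u
2. ~(<>[](~q & q) -> [](~q & q)), u
3. [](q -> ~p), u
4. <>[](~q & q), u
5. ~[](~q & q), u
6. q -> ~p, u
7. ~p, u
8. [](~q & q), v
9. q -> ~p, v
10. ~q & q, v
11. ~q, v
12. q, v
Accessibility: uRu, uRv, vRv
Branch closes: q and ~q both at v.
Every branch closes (one shown): unsatisfiable in T, hence also in S4, S5 (every S4/S5-frame is a T-frame).
K-tableau for the formula:
1. ~(<>[](~q & q) -> [](~q & q)) & [](q -> ~p), u
2. ~(<>[](~q & q) -> [](~q & q)), u
3. [](q -> ~p), u
4. <>[](~q & q), u
5. ~[](~q & q), u
6. [](~q & q), v
7. q -> ~p, v
8. ~p, v
9. ~(~q & q), w
10. q -> ~p, w
11. ~q, w
12. ~p, w
Accessibility: uRv, uRw
Complete open branch: satisfiable in K.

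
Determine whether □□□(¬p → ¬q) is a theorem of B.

Tableau for the negation ¬□□□(¬p → ¬q):
1. ¬□□□(¬p → ¬q), 0
2. ¬□□(¬p → ¬q), 1
3. ¬□(¬p → ¬q), 2
4. ¬(¬p → ¬q), 3
5. ¬p, 3
6. q, 3
Accessibility: 0R0, 0R1, 1R0, 1R1, 1R2, 2R1, 2R2, 2R3, 3R2, 3R3
The negation has an open branch (countermodel exists).

Invalid (countermodel exists)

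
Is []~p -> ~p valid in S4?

Tableau for the negation ~([]~p -> ~p):
1. ~([]~p -> ~p), 0
2. []~p, 0
3. p, 0
4. ~p, 0
Accessibility: 0R0
Branch closes: p and ~p both at 0.
All branches of the negation close; one closing branch shown above.

Valid in S4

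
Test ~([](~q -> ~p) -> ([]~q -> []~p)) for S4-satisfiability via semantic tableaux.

No, unsatisfiable

1. ~([](~q -> ~p) -> ([]~q -> []~p)), 0
2. [](~q -> ~p), 0   [~->-rule on 1]
3. ~([]~q -> []~p), 0   [~->-rule on 1]
4. []~q, 0   [~->-rule on 3]
5. ~[]~p, 0   [~->-rule on 3]
6. ~q -> ~p, 0   [[]-rule on 2 via 0R0]
7. ~q, 0   [[]-rule on 4 via 0R0]
8. ~p, 0   [->-rule on 6 (branches; this branch)]
9. p, 1   [~[]-rule on 5: fresh world 1, 0R1]
10. ~q -> ~p, 1   [[]-rule on 2 via 0R1]
11. ~q, 1   [[]-rule on 4 via 0R1]
12. ~p, 1   [->-rule on 10 (branches; this branch)]
Accessibility: 0R0, 0R1, 1R1
Branch closes: p and ~p both at 1.
Every branch closes; the branch above is one of them.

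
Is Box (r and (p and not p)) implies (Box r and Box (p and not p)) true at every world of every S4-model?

Tableau for the negation not (Box (r and (p and not p)) implies (Box r and Box (p and not p))):
1. not (Box (r and (p and not p)) implies (Box r and Box (p and not p))), u
2. Box (r and (p and not p)), u
3. not (Box r and Box (p and not p)), u
4. r and (p and not p), u
5. r, u
6. p and not p, u
7. p, u
8. not p, u
Accessibility: uRu
Branch closes: p and not p both at u.
All branches of the negation close; one closing branch shown above.

Valid in S4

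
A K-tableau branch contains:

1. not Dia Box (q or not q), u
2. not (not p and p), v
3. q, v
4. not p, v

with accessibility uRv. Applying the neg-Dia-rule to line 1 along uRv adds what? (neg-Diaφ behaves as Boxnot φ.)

neg-Diaφ behaves as Boxnot φ: propagate the negated body to each accessible world.

not Box (q or not q), v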